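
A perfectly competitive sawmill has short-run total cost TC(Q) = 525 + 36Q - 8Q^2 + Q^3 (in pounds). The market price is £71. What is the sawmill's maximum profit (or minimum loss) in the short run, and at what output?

AVC = 36 - 8Q + Q^2; min AVC = £20 at Q = 4. Since P = £71 ≥ min AVC, the firm produces.
With MC = 36 - 16Q + 3Q^2, P = MC on the upward-sloping part at Q* = 7.
TR = 71·7 = 497. TC = 525 + 203 = 728. Profit = 497 − 728 = -£231.
Shutting down would mean losing the fixed cost of £525, so operating at a loss of £231 is better by £294.

Profit = -£231 at Q = 7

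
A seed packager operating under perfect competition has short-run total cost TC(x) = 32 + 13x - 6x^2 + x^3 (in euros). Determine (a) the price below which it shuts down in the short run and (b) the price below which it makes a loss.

Shutdown price = €4; break-even price = €13

AVC = 13 - 6x + x^2; minimized at x = 3, giving min AVC = €4. That is the shutdown price.
ATC = 32/x + 13 - 6x + x^2. Setting dATC/dx = −32/x^2 − 6 + 2x = 0 gives x = 4 (since 2·4^3 − 6·4^2 = 32).
min ATC = 32/4 + 13 − 6·4 + 4^2 = €13. That is the break-even price.
For €4 ≤ P < €13 the firm produces at a loss; below €4 it shuts down.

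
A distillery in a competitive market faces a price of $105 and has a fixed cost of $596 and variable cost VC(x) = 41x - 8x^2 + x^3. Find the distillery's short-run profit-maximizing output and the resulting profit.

AVC = 41 - 8x + x^2; min AVC = $25 at x = 4. Since P = $105 ≥ min AVC, the firm produces.
With MC = 41 - 16x + 3x^2, P = MC on the upward-sloping part at x* = 8.
TR = 105·8 = 840. TC = 596 + 328 = 924. Profit = 840 − 924 = -$84.
By producing, the firm covers all variable cost plus $512 of fixed cost; shutting down would lose the full $596.

Profit = -$84 at x = 8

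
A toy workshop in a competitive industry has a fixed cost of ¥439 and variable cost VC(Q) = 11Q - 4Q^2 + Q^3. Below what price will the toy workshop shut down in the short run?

Short-run supply begins at min AVC. From VC = 11Q - 4Q^2 + Q^3, AVC = 11 - 4Q + Q^2.
dAVC/dQ = -4 + 2Q = 0 gives Q = 2. min AVC = 11 - 4·2 + 2^2 = 7.
The firm shuts down for any P below ¥7.

¥7 per unit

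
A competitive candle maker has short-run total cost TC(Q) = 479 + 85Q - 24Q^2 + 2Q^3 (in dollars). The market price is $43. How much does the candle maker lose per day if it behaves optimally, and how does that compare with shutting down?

Profit = -$283 at Q = 7

AVC = 85 - 24Q + 2Q^2; min AVC = $13 at Q = 6. Since P = $43 ≥ min AVC, the firm produces.
MC = 85 - 48Q + 6Q^2. Setting P = MC and taking the root on the rising branch gives Q* = 7.
TR = 43·7 = 301. TC = 479 + 105 = 584. Profit = 301 − 584 = -$283.
Shutting down would mean losing the fixed cost of $479, so operating at a loss of $283 is better by $196.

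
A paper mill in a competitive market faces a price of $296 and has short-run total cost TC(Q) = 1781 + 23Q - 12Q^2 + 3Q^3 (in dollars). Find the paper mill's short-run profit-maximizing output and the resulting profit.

AVC = 23 - 12Q + 3Q^2 has its minimum $11 at Q = 2; price $296 clears that bar, so the firm operates.
With MC = 23 - 24Q + 9Q^2, P = MC on the upward-sloping part at Q* = 7.
TR = 296·7 = 2072. TC = 1781 + 602 = 2383. Profit = 2072 − 2383 = -$311.
That loss of $311 beats the $1781 the firm would lose by shutting down; producing recovers $1470 of fixed cost.

Profit = -$311 at Q = 7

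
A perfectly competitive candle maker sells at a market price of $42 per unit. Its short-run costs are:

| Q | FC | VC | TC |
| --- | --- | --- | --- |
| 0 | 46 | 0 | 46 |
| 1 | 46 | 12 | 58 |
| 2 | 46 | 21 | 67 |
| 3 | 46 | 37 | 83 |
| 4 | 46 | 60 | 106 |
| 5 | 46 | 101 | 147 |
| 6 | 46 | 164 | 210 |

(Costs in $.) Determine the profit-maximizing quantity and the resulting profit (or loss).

Q = 5; profit = $63

Compute π = P·Q − TC at each output: Q=0: -46; Q=1: -16; Q=2: 17; Q=3: 43; Q=4: 62; Q=5: 63; Q=6: 42.
Profit is maximized at Q = 5. AVC there is 101/5 = $20.20 ≤ P, so producing beats shutting down (which would give -$46).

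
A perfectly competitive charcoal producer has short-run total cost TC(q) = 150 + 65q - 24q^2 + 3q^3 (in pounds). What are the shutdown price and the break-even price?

AVC = 65 - 24q + 3q^2; minimized at q = 4, giving min AVC = £17. That is the shutdown price.
ATC = 150/q + 65 - 24q + 3q^2. Setting dATC/dq = −150/q^2 − 24 + 6q = 0 gives q = 5 (since 6·5^3 − 24·5^2 = 150).
min ATC = 150/5 + 65 − 24·5 + 3·5^2 = £50. That is the break-even price.
For £17 ≤ P < £50 the firm produces at a loss; below £17 it shuts down.

Shutdown price = £17; break-even price = £50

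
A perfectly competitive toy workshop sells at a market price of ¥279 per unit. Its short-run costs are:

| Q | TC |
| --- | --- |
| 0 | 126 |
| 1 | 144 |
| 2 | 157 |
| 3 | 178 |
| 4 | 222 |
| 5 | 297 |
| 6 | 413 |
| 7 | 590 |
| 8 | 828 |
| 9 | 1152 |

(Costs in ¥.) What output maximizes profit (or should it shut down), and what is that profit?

Tabulate TR − TC: Q=0: -126; Q=1: 135; Q=2: 401; Q=3: 659; Q=4: 894; Q=5: 1098; Q=6: 1261; Q=7: 1363; Q=8: 1404; Q=9: 1359.
Profit is maximized at Q = 8. AVC there is 702/8 = ¥87.75 ≤ P, so producing beats shutting down (which would give -¥126).

Q = 8; profit = ¥1404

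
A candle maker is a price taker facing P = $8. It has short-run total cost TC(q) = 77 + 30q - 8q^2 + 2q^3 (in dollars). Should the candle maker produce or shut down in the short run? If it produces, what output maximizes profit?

Shut down

Strip out fixed cost: VC = 30q - 8q^2 + 2q^3. Then AVC = 30 - 8q + 2q^2 and MC = 30 - 16q + 6q^2.
AVC hits its minimum where MC = AVC, at q = 2, giving min AVC = 30 - 8·2 + 2·2^2 = $22.
With P < min AVC ($8 < $22), every unit sold adds to the loss.
The firm minimizes its loss by shutting down and losing only its fixed cost of $77.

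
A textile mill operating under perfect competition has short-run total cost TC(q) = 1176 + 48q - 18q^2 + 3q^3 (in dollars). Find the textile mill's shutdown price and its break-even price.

Shutdown price = min AVC. AVC = 48 - 18q + 3q^2, with vertex at q = 3 and minimum $21.
ATC = 1176/q + 48 - 18q + 3q^2. Setting dATC/dq = −1176/q^2 − 18 + 6q = 0 gives q = 7 (since 6·7^3 − 18·7^2 = 1176).
min ATC = 1176/7 + 48 − 18·7 + 3·7^2 = $237. That is the break-even price.
For $21 ≤ P < $237 the firm produces at a loss; below $21 it shuts down.

Shutdown price = $21; break-even price = $237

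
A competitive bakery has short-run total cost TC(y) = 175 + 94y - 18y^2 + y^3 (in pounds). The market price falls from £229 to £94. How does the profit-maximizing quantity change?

Output falls from 15 to 12

AVC = 94 - 18y + y^2, minimized at y = 9 where min AVC = £13. MC = 94 - 36y + 3y^2.
With P = £229 above the shutdown price, P = MC gives y = 15.
At P = £94 ≥ min AVC, set P = MC: y = 12. The firm stays open but cuts output.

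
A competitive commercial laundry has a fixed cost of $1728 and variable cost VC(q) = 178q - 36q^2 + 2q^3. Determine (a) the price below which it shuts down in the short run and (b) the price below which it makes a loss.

Shutdown price = $16; break-even price = $178

AVC = 178 - 36q + 2q^2; minimized at q = 9, giving min AVC = $16. That is the shutdown price.
ATC = 1728/q + 178 - 36q + 2q^2. Setting dATC/dq = −1728/q^2 − 36 + 4q = 0 gives q = 12 (since 4·12^3 − 36·12^2 = 1728).
min ATC = 1728/12 + 178 − 36·12 + 2·12^2 = $178. That is the break-even price.
Between these two prices the firm operates at a loss; above $178 it earns a profit.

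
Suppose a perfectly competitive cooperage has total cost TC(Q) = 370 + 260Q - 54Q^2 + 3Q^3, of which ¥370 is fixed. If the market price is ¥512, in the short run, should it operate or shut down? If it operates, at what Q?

Strip out fixed cost: VC = 260Q - 54Q^2 + 3Q^3. Then AVC = 260 - 54Q + 3Q^2 and MC = 260 - 108Q + 9Q^2.
AVC is minimized where dAVC/dQ = -54 + 6Q = 0, at Q = 9; min AVC = 260 - 54·9 + 3·9^2 = ¥17.
P = ¥512 exceeds min AVC = ¥17, so the firm stays open.
P = MC gives -252 - 108Q + 9Q^2 = 0, with roots -2 and 14. Take the larger (rising MC): Q* = 14.
Check: AVC at Q = 14 is ¥92 ≤ P, so revenue covers variable cost.
Profit = P·Q − TC = 512·14 − 1658 = ¥5510.

Produce at Q = 14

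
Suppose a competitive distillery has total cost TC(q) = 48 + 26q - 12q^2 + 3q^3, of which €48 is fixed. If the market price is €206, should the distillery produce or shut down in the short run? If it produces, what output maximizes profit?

Strip out fixed cost: VC = 26q - 12q^2 + 3q^3. Then AVC = 26 - 12q + 3q^2 and MC = 26 - 24q + 9q^2.
AVC is minimized where dAVC/dq = -12 + 6q = 0, at q = 2; min AVC = 26 - 12·2 + 3·2^2 = €14.
Since P = €206 ≥ min AVC = €14, price covers variable cost and the firm should produce.
Set P = MC: 206 = 26 - 24q + 9q^2 → -180 - 24q + 9q^2 = 0. The roots are q = -10/3 and q = 6; the profit-maximizing output is on the rising part of MC, so q* = 6.
Check: AVC at q = 6 is €62 ≤ P, so revenue covers variable cost.
Profit = P·q − TC = 206·6 − 420 = €816.

Produce at q = 6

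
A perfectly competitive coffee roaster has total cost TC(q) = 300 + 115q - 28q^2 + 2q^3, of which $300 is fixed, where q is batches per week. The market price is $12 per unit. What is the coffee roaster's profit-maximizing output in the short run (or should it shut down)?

Shut down

Variable cost is VC = 115q - 28q^2 + 2q^3, so AVC = VC/q = 115 - 28q + 2q^2 and MC = dTC/dq = 115 - 56q + 6q^2.
AVC hits its minimum where MC = AVC, at q = 7, giving min AVC = 115 - 28·7 + 2·7^2 = $17.
With P < min AVC ($12 < $17), every unit sold adds to the loss.
The firm minimizes its loss by shutting down and losing only its fixed cost of $300.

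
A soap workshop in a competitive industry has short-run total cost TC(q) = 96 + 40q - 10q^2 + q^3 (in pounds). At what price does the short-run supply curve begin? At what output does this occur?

£15 per unit, at q = 5

Short-run supply begins at min AVC. From VC = 40q - 10q^2 + q^3, AVC = 40 - 10q + q^2.
At the minimum of AVC, MC = AVC. MC = 40 - 20q + 3q^2; setting MC = AVC gives 2q^2 - 10q = 0, so q = 5. min AVC = 15.
So the shutdown price is £15.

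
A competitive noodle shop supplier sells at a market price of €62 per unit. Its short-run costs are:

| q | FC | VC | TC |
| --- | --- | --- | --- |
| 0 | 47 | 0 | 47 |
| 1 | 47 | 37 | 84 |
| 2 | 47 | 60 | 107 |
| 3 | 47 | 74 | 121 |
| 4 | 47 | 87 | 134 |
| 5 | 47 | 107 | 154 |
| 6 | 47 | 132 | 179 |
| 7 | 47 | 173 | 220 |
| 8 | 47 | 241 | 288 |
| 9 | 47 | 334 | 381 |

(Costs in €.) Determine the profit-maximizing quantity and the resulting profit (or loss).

q = 7; profit = €214

Compute π = P·q − TC at each output: q=0: -47; q=1: -22; q=2: 17; q=3: 65; q=4: 114; q=5: 156; q=6: 193; q=7: 214; q=8: 208; q=9: 177.
Profit is maximized at q = 7. AVC there is 173/7 = €24.71 ≤ P, so producing beats shutting down (which would give -€47).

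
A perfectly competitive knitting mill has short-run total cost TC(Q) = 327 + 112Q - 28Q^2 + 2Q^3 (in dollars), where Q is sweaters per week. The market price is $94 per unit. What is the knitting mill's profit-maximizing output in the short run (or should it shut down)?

From TC, MC = TC'(Q) = 112 - 56Q + 6Q^2 and AVC = VC/Q = 112 - 28Q + 2Q^2.
The AVC parabola has its vertex at Q = 28/4 = 7, where AVC = 112 - 28·7 + 2·7^2 = $14.
Since P = $94 ≥ min AVC = $14, price covers variable cost and the firm should produce.
Solving P = MC: 18 - 56Q + 6Q^2 = 0 ⇒ Q = 1/3 or 9. On the upward-sloping branch, Q* = 9.
Check: AVC at Q = 9 is $22 ≤ P, so revenue covers variable cost.
Profit = P·Q − TC = 94·9 − 525 = $321.

Produce at Q = 9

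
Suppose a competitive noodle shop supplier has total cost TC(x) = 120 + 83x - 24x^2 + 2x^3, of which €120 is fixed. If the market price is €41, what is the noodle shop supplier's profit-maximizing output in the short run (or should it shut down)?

From TC, MC = TC'(x) = 83 - 48x + 6x^2 and AVC = VC/x = 83 - 24x + 2x^2.
AVC hits its minimum where MC = AVC, at x = 6, giving min AVC = 83 - 24·6 + 2·6^2 = €11.
Because €41 ≥ €11, revenue can cover variable cost; the firm operates.
Set P = MC: 41 = 83 - 48x + 6x^2 → 42 - 48x + 6x^2 = 0. The roots are x = 1 and x = 7; the profit-maximizing output is on the rising part of MC, so x* = 7.
Check: AVC at x = 7 is €13 ≤ P, so revenue covers variable cost.
Profit = P·x − TC = 41·7 − 211 = €76.

Produce at x = 7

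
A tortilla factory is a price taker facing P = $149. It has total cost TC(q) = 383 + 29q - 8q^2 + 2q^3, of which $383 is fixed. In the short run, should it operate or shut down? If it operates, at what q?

Produce at q = 6

From TC, MC = TC'(q) = 29 - 16q + 6q^2 and AVC = VC/q = 29 - 8q + 2q^2.
AVC hits its minimum where MC = AVC, at q = 2, giving min AVC = 29 - 8·2 + 2·2^2 = $21.
P = $149 exceeds min AVC = $21, so the firm stays open.
Set P = MC: 149 = 29 - 16q + 6q^2 → -120 - 16q + 6q^2 = 0. The roots are q = -10/3 and q = 6; the profit-maximizing output is on the rising part of MC, so q* = 6.
Check: AVC at q = 6 is $53 ≤ P, so revenue covers variable cost.
Profit = P·q − TC = 149·6 − 701 = $193.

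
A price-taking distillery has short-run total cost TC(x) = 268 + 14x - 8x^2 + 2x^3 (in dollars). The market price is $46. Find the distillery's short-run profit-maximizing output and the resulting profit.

Profit = -$140 at x = 4

AVC = 14 - 8x + 2x^2 has its minimum $6 at x = 2; price $46 clears that bar, so the firm operates.
MC = 14 - 16x + 6x^2. Setting P = MC and taking the root on the rising branch gives x* = 4.
TR = 46·4 = 184. TC = 268 + 56 = 324. Profit = 184 − 324 = -$140.
That loss of $140 beats the $268 the firm would lose by shutting down; producing recovers $128 of fixed cost.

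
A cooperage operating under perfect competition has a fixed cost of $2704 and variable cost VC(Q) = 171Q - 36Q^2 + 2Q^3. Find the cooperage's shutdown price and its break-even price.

Shutdown price = $9; break-even price = $249

Shutdown price = min AVC. AVC = 171 - 36Q + 2Q^2, with vertex at Q = 9 and minimum $9.
ATC = 2704/Q + 171 - 36Q + 2Q^2. Setting dATC/dQ = −2704/Q^2 − 36 + 4Q = 0 gives Q = 13 (since 4·13^3 − 36·13^2 = 2704).
min ATC = 2704/13 + 171 − 36·13 + 2·13^2 = $249. That is the break-even price.
For $9 ≤ P < $249 the firm produces at a loss; below $9 it shuts down.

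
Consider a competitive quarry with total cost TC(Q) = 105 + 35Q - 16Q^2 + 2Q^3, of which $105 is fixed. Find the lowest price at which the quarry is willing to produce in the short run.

$3 per unit

The firm shuts down when price falls below the minimum of average variable cost. AVC = VC/Q = 35 - 16Q + 2Q^2.
dAVC/dQ = -16 + 4Q = 0 gives Q = 4. min AVC = 35 - 16·4 + 2·4^2 = 3.
The firm shuts down for any P below $3.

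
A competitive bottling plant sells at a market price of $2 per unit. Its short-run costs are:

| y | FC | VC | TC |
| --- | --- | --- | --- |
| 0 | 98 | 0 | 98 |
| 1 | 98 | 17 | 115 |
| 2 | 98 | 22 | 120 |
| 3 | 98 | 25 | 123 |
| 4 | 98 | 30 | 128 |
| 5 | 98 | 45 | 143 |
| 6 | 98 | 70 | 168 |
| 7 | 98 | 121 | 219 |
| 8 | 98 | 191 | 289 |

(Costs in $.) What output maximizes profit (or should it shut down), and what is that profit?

Compute π = P·y − TC at each output: y=0: -98; y=1: -113; y=2: -116; y=3: -117; y=4: -120; y=5: -133; y=6: -156; y=7: -205; y=8: -273.
Profit is highest at y = 0. Equivalently, the lowest AVC in the table is 30/4 ≈ $7.50 at y = 4, and P = $2 falls below it — price never covers variable cost, so the firm shuts down and loses only its fixed cost.

y = 0 (shut down); profit = -$98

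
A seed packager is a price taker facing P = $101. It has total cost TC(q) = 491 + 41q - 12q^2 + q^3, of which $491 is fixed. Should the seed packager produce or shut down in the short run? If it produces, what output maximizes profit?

Variable cost is VC = 41q - 12q^2 + q^3, so AVC = VC/q = 41 - 12q + q^2 and MC = dTC/dq = 41 - 24q + 3q^2.
The AVC parabola has its vertex at q = 12/2 = 6, where AVC = 41 - 12·6 + 6^2 = $5.
Since P = $101 ≥ min AVC = $5, price covers variable cost and the firm should produce.
Set P = MC: 101 = 41 - 24q + 3q^2 → -60 - 24q + 3q^2 = 0. The roots are q = -2 and q = 10; the profit-maximizing output is on the rising part of MC, so q* = 10.
Check: AVC at q = 10 is $21 ≤ P, so revenue covers variable cost.
Profit = P·q − TC = 101·10 − 701 = $309.

Produce at q = 10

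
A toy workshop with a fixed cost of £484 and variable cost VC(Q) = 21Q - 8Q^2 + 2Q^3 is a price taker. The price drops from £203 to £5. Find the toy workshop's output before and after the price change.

MC = 21 - 16Q + 6Q^2; the shutdown threshold is min AVC = £13 (at Q = 2).
At P = £203 ≥ min AVC, set P = MC on the rising branch: Q = 7.
At P = £5 < min AVC = £13, price no longer covers variable cost at any output, so the firm shuts down: Q = 0.

Output falls from 7 to 0 (the firm shuts down)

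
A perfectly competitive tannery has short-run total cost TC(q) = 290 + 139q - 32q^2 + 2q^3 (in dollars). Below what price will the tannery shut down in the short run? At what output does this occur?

The shutdown price is the minimum of AVC. VC = 139q - 32q^2 + 2q^3, so AVC = 139 - 32q + 2q^2.
At the minimum of AVC, MC = AVC. MC = 139 - 64q + 6q^2; setting MC = AVC gives 4q^2 - 32q = 0, so q = 8. min AVC = 11.
For P < $11 the firm produces nothing.

$11 per unit, at q = 8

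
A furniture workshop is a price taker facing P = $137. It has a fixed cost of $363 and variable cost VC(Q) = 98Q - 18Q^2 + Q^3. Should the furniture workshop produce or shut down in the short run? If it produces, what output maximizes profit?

Produce at Q = 13

From TC, MC = TC'(Q) = 98 - 36Q + 3Q^2 and AVC = VC/Q = 98 - 18Q + Q^2.
The AVC parabola has its vertex at Q = 18/2 = 9, where AVC = 98 - 18·9 + 9^2 = $17.
Because $137 ≥ $17, revenue can cover variable cost; the firm operates.
P = MC gives -39 - 36Q + 3Q^2 = 0, with roots -1 and 13. Take the larger (rising MC): Q* = 13.
Check: AVC at Q = 13 is $33 ≤ P, so revenue covers variable cost.
Profit = P·Q − TC = 137·13 − 792 = $989.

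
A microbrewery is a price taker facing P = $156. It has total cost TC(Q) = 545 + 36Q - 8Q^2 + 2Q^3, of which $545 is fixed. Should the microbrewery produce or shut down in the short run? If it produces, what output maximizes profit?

Produce at Q = 6

From TC, MC = TC'(Q) = 36 - 16Q + 6Q^2 and AVC = VC/Q = 36 - 8Q + 2Q^2.
The AVC parabola has its vertex at Q = 8/4 = 2, where AVC = 36 - 8·2 + 2·2^2 = $28.
P = $156 exceeds min AVC = $28, so the firm stays open.
Solving P = MC: -120 - 16Q + 6Q^2 = 0 ⇒ Q = -10/3 or 6. On the upward-sloping branch, Q* = 6.
Check: AVC at Q = 6 is $60 ≤ P, so revenue covers variable cost.
Profit = P·Q − TC = 156·6 − 905 = $31.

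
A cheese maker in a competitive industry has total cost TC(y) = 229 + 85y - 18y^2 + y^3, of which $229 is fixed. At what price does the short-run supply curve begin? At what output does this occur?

The shutdown price is the minimum of AVC. VC = 85y - 18y^2 + y^3, so AVC = 85 - 18y + y^2.
At the minimum of AVC, MC = AVC. MC = 85 - 36y + 3y^2; setting MC = AVC gives 2y^2 - 18y = 0, so y = 9. min AVC = 4.
So the shutdown price is $4.

$4 per unit, at y = 9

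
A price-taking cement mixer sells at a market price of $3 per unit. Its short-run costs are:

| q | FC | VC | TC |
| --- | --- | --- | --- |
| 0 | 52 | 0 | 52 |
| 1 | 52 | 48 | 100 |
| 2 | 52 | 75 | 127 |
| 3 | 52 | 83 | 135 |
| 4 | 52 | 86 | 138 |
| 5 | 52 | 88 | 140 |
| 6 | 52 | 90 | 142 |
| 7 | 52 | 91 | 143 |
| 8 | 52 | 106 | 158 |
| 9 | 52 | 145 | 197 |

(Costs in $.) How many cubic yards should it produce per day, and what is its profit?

Tabulate TR − TC: q=0: -52; q=1: -97; q=2: -121; q=3: -126; q=4: -126; q=5: -125; q=6: -124; q=7: -122; q=8: -134; q=9: -170.
Profit is highest at q = 0. Equivalently, the lowest AVC in the table is 91/7 ≈ $13 at q = 7, and P = $3 falls below it — price never covers variable cost, so the firm shuts down and loses only its fixed cost.

q = 0 (shut down); profit = -$52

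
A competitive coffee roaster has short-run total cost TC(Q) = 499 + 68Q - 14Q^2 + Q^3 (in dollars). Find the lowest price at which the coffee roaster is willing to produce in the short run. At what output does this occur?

The firm shuts down when price falls below the minimum of average variable cost. AVC = VC/Q = 68 - 14Q + Q^2.
At the minimum of AVC, MC = AVC. MC = 68 - 28Q + 3Q^2; setting MC = AVC gives 2Q^2 - 14Q = 0, so Q = 7. min AVC = 19.
The firm shuts down for any P below $19.

$19 per unit, at Q = 7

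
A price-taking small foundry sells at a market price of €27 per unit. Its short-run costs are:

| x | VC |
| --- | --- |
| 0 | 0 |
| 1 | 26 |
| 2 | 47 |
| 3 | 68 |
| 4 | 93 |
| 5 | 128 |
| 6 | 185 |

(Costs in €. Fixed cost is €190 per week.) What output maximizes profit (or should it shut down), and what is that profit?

Tabulate TR − TC: x=0: -190; x=1: -189; x=2: -183; x=3: -177; x=4: -175; x=5: -183; x=6: -213.
Profit is maximized at x = 4. AVC there is 93/4 = €23.25 ≤ P, so producing beats shutting down (which would give -€190).

x = 4; profit = -€175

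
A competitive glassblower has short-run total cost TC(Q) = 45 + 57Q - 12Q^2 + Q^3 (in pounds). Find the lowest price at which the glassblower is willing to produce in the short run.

The firm shuts down when price falls below the minimum of average variable cost. AVC = VC/Q = 57 - 12Q + Q^2.
dAVC/dQ = -12 + 2Q = 0 gives Q = 6. min AVC = 57 - 12·6 + 6^2 = 21.
For P < £21 the firm produces nothing.

£21 per unit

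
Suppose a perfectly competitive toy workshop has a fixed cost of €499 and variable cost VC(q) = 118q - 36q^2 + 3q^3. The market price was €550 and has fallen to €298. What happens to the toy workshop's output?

AVC = 118 - 36q + 3q^2, minimized at q = 6 where min AVC = €10. MC = 118 - 72q + 9q^2.
At P = €550 ≥ min AVC, set P = MC on the rising branch: q = 12.
At P = €298 ≥ min AVC, set P = MC: q = 10. The firm stays open but cuts output.

Output falls from 12 to 10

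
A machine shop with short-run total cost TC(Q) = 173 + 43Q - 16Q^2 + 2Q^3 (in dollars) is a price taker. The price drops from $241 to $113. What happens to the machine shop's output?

Output falls from 9 to 7

MC = 43 - 32Q + 6Q^2; the shutdown threshold is min AVC = $11 (at Q = 4).
At P = $241 ≥ min AVC, set P = MC on the rising branch: Q = 9.
At P = $113 ≥ min AVC, set P = MC: Q = 7. The firm stays open but cuts output.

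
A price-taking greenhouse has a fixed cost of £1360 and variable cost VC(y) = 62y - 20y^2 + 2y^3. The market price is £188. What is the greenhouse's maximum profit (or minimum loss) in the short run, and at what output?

AVC = 62 - 20y + 2y^2 has its minimum £12 at y = 5; price £188 clears that bar, so the firm operates.
With MC = 62 - 40y + 6y^2, P = MC on the upward-sloping part at y* = 9.
TR = 188·9 = 1692. TC = 1360 + 396 = 1756. Profit = 1692 − 1756 = -£64.
By producing, the firm covers all variable cost plus £1296 of fixed cost; shutting down would lose the full £1360.

Profit = -£64 at y = 9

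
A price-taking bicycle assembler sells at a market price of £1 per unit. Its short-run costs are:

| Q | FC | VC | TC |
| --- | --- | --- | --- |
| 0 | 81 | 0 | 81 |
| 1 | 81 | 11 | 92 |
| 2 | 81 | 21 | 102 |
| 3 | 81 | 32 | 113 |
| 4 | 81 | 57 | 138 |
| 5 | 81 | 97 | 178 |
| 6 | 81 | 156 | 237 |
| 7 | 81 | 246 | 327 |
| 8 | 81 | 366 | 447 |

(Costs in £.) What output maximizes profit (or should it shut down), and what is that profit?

Q = 0 (shut down); profit = -£81

Profit at each row (π = 1Q − TC): Q=0: -81; Q=1: -91; Q=2: -100; Q=3: -110; Q=4: -134; Q=5: -173; Q=6: -231; Q=7: -320; Q=8: -439.
Profit is highest at Q = 0. Equivalently, the lowest AVC in the table is 21/2 ≈ £10.50 at Q = 2, and P = £1 falls below it — price never covers variable cost, so the firm shuts down and loses only its fixed cost.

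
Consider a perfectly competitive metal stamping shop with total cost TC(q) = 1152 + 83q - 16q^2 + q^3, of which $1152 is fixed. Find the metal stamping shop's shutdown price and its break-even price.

AVC = 83 - 16q + q^2; minimized at q = 8, giving min AVC = $19. That is the shutdown price.
ATC = 1152/q + 83 - 16q + q^2. Setting dATC/dq = −1152/q^2 − 16 + 2q = 0 gives q = 12 (since 2·12^3 − 16·12^2 = 1152).
min ATC = 1152/12 + 83 − 16·12 + 12^2 = $131. That is the break-even price.
Between these two prices the firm operates at a loss; above $131 it earns a profit.

Shutdown price = $19; break-even price = $131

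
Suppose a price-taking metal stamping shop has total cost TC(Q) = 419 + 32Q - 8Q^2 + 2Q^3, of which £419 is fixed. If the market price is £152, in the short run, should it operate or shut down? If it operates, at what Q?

Produce at Q = 6

Variable cost is VC = 32Q - 8Q^2 + 2Q^3, so AVC = VC/Q = 32 - 8Q + 2Q^2 and MC = dTC/dQ = 32 - 16Q + 6Q^2.
AVC hits its minimum where MC = AVC, at Q = 2, giving min AVC = 32 - 8·2 + 2·2^2 = £24.
Since P = £152 ≥ min AVC = £24, price covers variable cost and the firm should produce.
P = MC gives -120 - 16Q + 6Q^2 = 0, with roots -10/3 and 6. Take the larger (rising MC): Q* = 6.
Check: AVC at Q = 6 is £56 ≤ P, so revenue covers variable cost.
Profit = P·Q − TC = 152·6 − 755 = £157.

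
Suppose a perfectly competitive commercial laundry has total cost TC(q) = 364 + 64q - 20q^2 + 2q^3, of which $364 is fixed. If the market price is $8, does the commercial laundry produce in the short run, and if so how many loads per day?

Shut down

Variable cost is VC = 64q - 20q^2 + 2q^3, so AVC = VC/q = 64 - 20q + 2q^2 and MC = dTC/dq = 64 - 40q + 6q^2.
AVC is minimized where dAVC/dq = -20 + 4q = 0, at q = 5; min AVC = 64 - 20·5 + 2·5^2 = $14.
Since P = $8 < min AVC = $14, price fails to cover variable cost at any output.
Best response: produce nothing and absorb the $364 fixed cost.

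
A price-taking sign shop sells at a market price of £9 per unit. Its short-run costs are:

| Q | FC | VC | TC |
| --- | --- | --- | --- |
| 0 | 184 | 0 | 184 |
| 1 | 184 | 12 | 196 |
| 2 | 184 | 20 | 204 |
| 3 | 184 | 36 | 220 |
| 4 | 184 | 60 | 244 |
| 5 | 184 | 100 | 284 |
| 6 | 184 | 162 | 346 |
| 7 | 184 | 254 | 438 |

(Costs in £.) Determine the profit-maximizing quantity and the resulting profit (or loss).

Q = 0 (shut down); profit = -£184

Compute π = P·Q − TC at each output: Q=0: -184; Q=1: -187; Q=2: -186; Q=3: -193; Q=4: -208; Q=5: -239; Q=6: -292; Q=7: -375.
Profit is highest at Q = 0. Equivalently, the lowest AVC in the table is 20/2 ≈ £10 at Q = 2, and P = £9 falls below it — price never covers variable cost, so the firm shuts down and loses only its fixed cost.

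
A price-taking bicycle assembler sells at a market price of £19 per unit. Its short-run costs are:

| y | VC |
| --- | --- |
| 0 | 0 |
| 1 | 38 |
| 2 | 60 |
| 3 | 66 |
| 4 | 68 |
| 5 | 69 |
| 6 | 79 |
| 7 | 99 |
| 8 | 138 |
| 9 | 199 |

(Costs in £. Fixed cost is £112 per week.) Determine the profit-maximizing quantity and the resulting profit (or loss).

y = 6; profit = -£77

Tabulate TR − TC: y=0: -112; y=1: -131; y=2: -134; y=3: -121; y=4: -104; y=5: -86; y=6: -77; y=7: -78; y=8: -98; y=9: -140.
Profit is maximized at y = 6. AVC there is 79/6 = £13.17 ≤ P, so producing beats shutting down (which would give -£112).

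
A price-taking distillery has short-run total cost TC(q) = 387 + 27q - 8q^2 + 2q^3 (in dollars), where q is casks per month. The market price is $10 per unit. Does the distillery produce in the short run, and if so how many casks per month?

Variable cost is VC = 27q - 8q^2 + 2q^3, so AVC = VC/q = 27 - 8q + 2q^2 and MC = dTC/dq = 27 - 16q + 6q^2.
AVC is minimized where dAVC/dq = -8 + 4q = 0, at q = 2; min AVC = 27 - 8·2 + 2·2^2 = $19.
P = $10 lies below min AVC = $19; no output level covers variable cost.
Best response: produce nothing and absorb the $387 fixed cost.

Shut down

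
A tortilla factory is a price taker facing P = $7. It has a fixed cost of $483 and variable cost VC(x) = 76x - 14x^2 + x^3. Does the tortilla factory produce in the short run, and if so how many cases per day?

From TC, MC = TC'(x) = 76 - 28x + 3x^2 and AVC = VC/x = 76 - 14x + x^2.
The AVC parabola has its vertex at x = 14/2 = 7, where AVC = 76 - 14·7 + 7^2 = $27.
P = $7 lies below min AVC = $27; no output level covers variable cost.
Shutting down limits the loss to fixed cost, $483.

Shut down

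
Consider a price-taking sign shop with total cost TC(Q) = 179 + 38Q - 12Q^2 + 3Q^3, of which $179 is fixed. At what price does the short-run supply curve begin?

The shutdown price is the minimum of AVC. VC = 38Q - 12Q^2 + 3Q^3, so AVC = 38 - 12Q + 3Q^2.
dAVC/dQ = -12 + 6Q = 0 gives Q = 2. min AVC = 38 - 12·2 + 3·2^2 = 26.
So the shutdown price is $26.

$26 per unit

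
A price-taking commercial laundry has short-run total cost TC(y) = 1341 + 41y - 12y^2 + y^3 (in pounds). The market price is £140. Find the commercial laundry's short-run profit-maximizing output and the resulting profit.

AVC = 41 - 12y + y^2; min AVC = £5 at y = 6. Since P = £140 ≥ min AVC, the firm produces.
MC = 41 - 24y + 3y^2. Setting P = MC and taking the root on the rising branch gives y* = 11.
TR = 140·11 = 1540. TC = 1341 + 330 = 1671. Profit = 1540 − 1671 = -£131.
Shutting down would mean losing the fixed cost of £1341, so operating at a loss of £131 is better by £1210.

Profit = -£131 at y = 11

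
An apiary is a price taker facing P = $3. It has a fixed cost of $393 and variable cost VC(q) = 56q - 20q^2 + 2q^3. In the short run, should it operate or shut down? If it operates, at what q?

Shut down

Strip out fixed cost: VC = 56q - 20q^2 + 2q^3. Then AVC = 56 - 20q + 2q^2 and MC = 56 - 40q + 6q^2.
AVC is minimized where dAVC/dq = -20 + 4q = 0, at q = 5; min AVC = 56 - 20·5 + 2·5^2 = $6.
P = $3 lies below min AVC = $6; no output level covers variable cost.
The firm minimizes its loss by shutting down and losing only its fixed cost of $393.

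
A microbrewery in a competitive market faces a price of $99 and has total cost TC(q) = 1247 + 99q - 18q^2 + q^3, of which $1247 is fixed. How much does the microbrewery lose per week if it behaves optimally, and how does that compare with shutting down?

AVC = 99 - 18q + q^2 has its minimum $18 at q = 9; price $99 clears that bar, so the firm operates.
With MC = 99 - 36q + 3q^2, P = MC on the upward-sloping part at q* = 12.
TR = 99·12 = 1188. TC = 1247 + 324 = 1571. Profit = 1188 − 1571 = -$383.
That loss of $383 beats the $1247 the firm would lose by shutting down; producing recovers $864 of fixed cost.

Profit = -$383 at q = 12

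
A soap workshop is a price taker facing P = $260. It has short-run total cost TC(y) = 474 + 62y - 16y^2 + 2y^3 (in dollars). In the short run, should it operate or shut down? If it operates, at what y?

Strip out fixed cost: VC = 62y - 16y^2 + 2y^3. Then AVC = 62 - 16y + 2y^2 and MC = 62 - 32y + 6y^2.
The AVC parabola has its vertex at y = 16/4 = 4, where AVC = 62 - 16·4 + 2·4^2 = $30.
P = $260 exceeds min AVC = $30, so the firm stays open.
Solving P = MC: -198 - 32y + 6y^2 = 0 ⇒ y = -11/3 or 9. On the upward-sloping branch, y* = 9.
Check: AVC at y = 9 is $80 ≤ P, so revenue covers variable cost.
Profit = P·y − TC = 260·9 − 1194 = $1146.

Produce at y = 9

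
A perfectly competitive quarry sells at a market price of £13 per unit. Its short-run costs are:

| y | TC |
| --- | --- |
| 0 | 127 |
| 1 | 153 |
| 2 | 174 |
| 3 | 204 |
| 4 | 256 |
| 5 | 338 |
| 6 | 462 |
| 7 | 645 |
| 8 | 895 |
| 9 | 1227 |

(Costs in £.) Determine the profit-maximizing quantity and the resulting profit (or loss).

y = 0 (shut down); profit = -£127

Compute π = P·y − TC at each output: y=0: -127; y=1: -140; y=2: -148; y=3: -165; y=4: -204; y=5: -273; y=6: -384; y=7: -554; y=8: -791; y=9: -1110.
Profit is highest at y = 0. Equivalently, the lowest AVC in the table is 47/2 ≈ £23.50 at y = 2, and P = £13 falls below it — price never covers variable cost, so the firm shuts down and loses only its fixed cost.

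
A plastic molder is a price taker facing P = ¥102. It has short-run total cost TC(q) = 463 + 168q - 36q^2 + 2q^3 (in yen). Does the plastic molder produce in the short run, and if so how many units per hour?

Produce at q = 11

Variable cost is VC = 168q - 36q^2 + 2q^3, so AVC = VC/q = 168 - 36q + 2q^2 and MC = dTC/dq = 168 - 72q + 6q^2.
The AVC parabola has its vertex at q = 36/4 = 9, where AVC = 168 - 36·9 + 2·9^2 = ¥6.
Since P = ¥102 ≥ min AVC = ¥6, price covers variable cost and the firm should produce.
Set P = MC: 102 = 168 - 72q + 6q^2 → 66 - 72q + 6q^2 = 0. The roots are q = 1 and q = 11; the profit-maximizing output is on the rising part of MC, so q* = 11.
Check: AVC at q = 11 is ¥14 ≤ P, so revenue covers variable cost.
Profit = P·q − TC = 102·11 − 617 = ¥505.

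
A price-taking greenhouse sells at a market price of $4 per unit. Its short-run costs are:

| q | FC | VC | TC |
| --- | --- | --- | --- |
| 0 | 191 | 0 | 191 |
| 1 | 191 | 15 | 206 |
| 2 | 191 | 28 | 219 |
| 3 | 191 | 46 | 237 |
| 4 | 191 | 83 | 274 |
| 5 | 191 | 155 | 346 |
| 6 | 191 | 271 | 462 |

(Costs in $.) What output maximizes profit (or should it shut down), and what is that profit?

Compute π = P·q − TC at each output: q=0: -191; q=1: -202; q=2: -211; q=3: -225; q=4: -258; q=5: -326; q=6: -438.
Profit is highest at q = 0. Equivalently, the lowest AVC in the table is 28/2 ≈ $14 at q = 2, and P = $4 falls below it — price never covers variable cost, so the firm shuts down and loses only its fixed cost.

q = 0 (shut down); profit = -$191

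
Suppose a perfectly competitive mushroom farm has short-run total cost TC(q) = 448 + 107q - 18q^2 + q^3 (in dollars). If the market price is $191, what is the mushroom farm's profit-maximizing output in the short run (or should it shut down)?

Produce at q = 14

From TC, MC = TC'(q) = 107 - 36q + 3q^2 and AVC = VC/q = 107 - 18q + q^2.
The AVC parabola has its vertex at q = 18/2 = 9, where AVC = 107 - 18·9 + 9^2 = $26.
Since P = $191 ≥ min AVC = $26, price covers variable cost and the firm should produce.
Set P = MC: 191 = 107 - 36q + 3q^2 → -84 - 36q + 3q^2 = 0. The roots are q = -2 and q = 14; the profit-maximizing output is on the rising part of MC, so q* = 14.
Check: AVC at q = 14 is $51 ≤ P, so revenue covers variable cost.
Profit = P·q − TC = 191·14 − 1162 = $1512.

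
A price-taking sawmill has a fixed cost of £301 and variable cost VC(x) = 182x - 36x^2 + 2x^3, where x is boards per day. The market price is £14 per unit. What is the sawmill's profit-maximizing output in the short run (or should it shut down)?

Variable cost is VC = 182x - 36x^2 + 2x^3, so AVC = VC/x = 182 - 36x + 2x^2 and MC = dTC/dx = 182 - 72x + 6x^2.
AVC hits its minimum where MC = AVC, at x = 9, giving min AVC = 182 - 36·9 + 2·9^2 = £20.
Since P = £14 < min AVC = £20, price fails to cover variable cost at any output.
Shutting down limits the loss to fixed cost, £301.

Shut down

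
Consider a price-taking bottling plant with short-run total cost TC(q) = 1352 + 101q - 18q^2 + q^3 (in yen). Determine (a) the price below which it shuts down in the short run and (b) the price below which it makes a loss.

Shutdown price = ¥20; break-even price = ¥140

Shutdown price = min AVC. AVC = 101 - 18q + q^2, with vertex at q = 9 and minimum ¥20.
ATC = 1352/q + 101 - 18q + q^2. Setting dATC/dq = −1352/q^2 − 18 + 2q = 0 gives q = 13 (since 2·13^3 − 18·13^2 = 1352).
min ATC = 1352/13 + 101 − 18·13 + 13^2 = ¥140. That is the break-even price.
Between these two prices the firm operates at a loss; above ¥140 it earns a profit.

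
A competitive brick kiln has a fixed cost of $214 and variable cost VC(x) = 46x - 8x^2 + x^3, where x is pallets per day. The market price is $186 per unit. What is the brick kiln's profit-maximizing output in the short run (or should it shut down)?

Produce at x = 10

From TC, MC = TC'(x) = 46 - 16x + 3x^2 and AVC = VC/x = 46 - 8x + x^2.
AVC hits its minimum where MC = AVC, at x = 4, giving min AVC = 46 - 8·4 + 4^2 = $30.
Since P = $186 ≥ min AVC = $30, price covers variable cost and the firm should produce.
Set P = MC: 186 = 46 - 16x + 3x^2 → -140 - 16x + 3x^2 = 0. The roots are x = -14/3 and x = 10; the profit-maximizing output is on the rising part of MC, so x* = 10.
Check: AVC at x = 10 is $66 ≤ P, so revenue covers variable cost.
Profit = P·x − TC = 186·10 − 874 = $986.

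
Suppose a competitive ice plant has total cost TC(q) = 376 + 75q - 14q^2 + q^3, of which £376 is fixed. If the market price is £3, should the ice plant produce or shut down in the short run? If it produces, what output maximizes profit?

Shut down

From TC, MC = TC'(q) = 75 - 28q + 3q^2 and AVC = VC/q = 75 - 14q + q^2.
The AVC parabola has its vertex at q = 14/2 = 7, where AVC = 75 - 14·7 + 7^2 = £26.
P = £3 lies below min AVC = £26; no output level covers variable cost.
Best response: produce nothing and absorb the £376 fixed cost.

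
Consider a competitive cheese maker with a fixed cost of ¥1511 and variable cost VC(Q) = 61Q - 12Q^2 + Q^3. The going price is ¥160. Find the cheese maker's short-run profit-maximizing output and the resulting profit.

Profit = -¥301 at Q = 11

AVC = 61 - 12Q + Q^2; min AVC = ¥25 at Q = 6. Since P = ¥160 ≥ min AVC, the firm produces.
With MC = 61 - 24Q + 3Q^2, P = MC on the upward-sloping part at Q* = 11.
TR = 160·11 = 1760. TC = 1511 + 550 = 2061. Profit = 1760 − 2061 = -¥301.
Shutting down would mean losing the fixed cost of ¥1511, so operating at a loss of ¥301 is better by ¥1210.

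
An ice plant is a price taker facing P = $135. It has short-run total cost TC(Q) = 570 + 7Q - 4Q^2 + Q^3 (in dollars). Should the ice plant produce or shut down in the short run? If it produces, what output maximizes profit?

Produce at Q = 8

Strip out fixed cost: VC = 7Q - 4Q^2 + Q^3. Then AVC = 7 - 4Q + Q^2 and MC = 7 - 8Q + 3Q^2.
The AVC parabola has its vertex at Q = 4/2 = 2, where AVC = 7 - 4·2 + 2^2 = $3.
Since P = $135 ≥ min AVC = $3, price covers variable cost and the firm should produce.
Solving P = MC: -128 - 8Q + 3Q^2 = 0 ⇒ Q = -16/3 or 8. On the upward-sloping branch, Q* = 8.
Check: AVC at Q = 8 is $39 ≤ P, so revenue covers variable cost.
Profit = P·Q − TC = 135·8 − 882 = $198.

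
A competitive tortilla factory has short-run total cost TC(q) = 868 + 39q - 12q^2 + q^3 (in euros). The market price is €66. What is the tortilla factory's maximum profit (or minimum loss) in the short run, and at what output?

AVC = 39 - 12q + q^2 has its minimum €3 at q = 6; price €66 clears that bar, so the firm operates.
MC = 39 - 24q + 3q^2. Setting P = MC and taking the root on the rising branch gives q* = 9.
TR = 66·9 = 594. TC = 868 + 108 = 976. Profit = 594 − 976 = -€382.
By producing, the firm covers all variable cost plus €486 of fixed cost; shutting down would lose the full €868.

Profit = -€382 at q = 9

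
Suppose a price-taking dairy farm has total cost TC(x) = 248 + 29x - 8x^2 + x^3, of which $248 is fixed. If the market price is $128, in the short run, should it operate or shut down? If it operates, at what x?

Produce at x = 9

Strip out fixed cost: VC = 29x - 8x^2 + x^3. Then AVC = 29 - 8x + x^2 and MC = 29 - 16x + 3x^2.
The AVC parabola has its vertex at x = 8/2 = 4, where AVC = 29 - 8·4 + 4^2 = $13.
Because $128 ≥ $13, revenue can cover variable cost; the firm operates.
Solving P = MC: -99 - 16x + 3x^2 = 0 ⇒ x = -11/3 or 9. On the upward-sloping branch, x* = 9.
Check: AVC at x = 9 is $38 ≤ P, so revenue covers variable cost.
Profit = P·x − TC = 128·9 − 590 = $562.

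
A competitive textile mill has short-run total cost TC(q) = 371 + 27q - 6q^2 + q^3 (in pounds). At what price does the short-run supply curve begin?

£18 per unit

The firm shuts down when price falls below the minimum of average variable cost. AVC = VC/q = 27 - 6q + q^2.
At the minimum of AVC, MC = AVC. MC = 27 - 12q + 3q^2; setting MC = AVC gives 2q^2 - 6q = 0, so q = 3. min AVC = 18.
The firm shuts down for any P below £18.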